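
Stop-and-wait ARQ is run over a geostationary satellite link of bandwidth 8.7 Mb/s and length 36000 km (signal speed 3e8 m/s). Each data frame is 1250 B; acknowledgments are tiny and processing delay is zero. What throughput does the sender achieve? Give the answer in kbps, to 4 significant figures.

41.47 kbps

t_tx = L/R = 10000/8700000 = 0.00114943 s.
t_prop = 36000000/300000000 = 0.12 s; RTT = 0.24 s.
Cycle = t_tx + RTT = 0.241149 s.
Throughput = L / cycle = 10000 / 0.241149 = 41.47 kbps.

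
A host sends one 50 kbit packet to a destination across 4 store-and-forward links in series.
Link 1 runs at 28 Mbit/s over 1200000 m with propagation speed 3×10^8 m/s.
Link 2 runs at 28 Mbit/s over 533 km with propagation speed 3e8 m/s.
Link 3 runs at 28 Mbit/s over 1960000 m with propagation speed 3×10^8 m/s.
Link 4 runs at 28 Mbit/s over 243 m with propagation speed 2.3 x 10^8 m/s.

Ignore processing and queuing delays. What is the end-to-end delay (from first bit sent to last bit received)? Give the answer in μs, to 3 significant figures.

19500 μs

L = 50000 bits.
Transmission delay per hop = L/R = 50000/28000000 = 1785.71 μs; 4 hops → 7142.86 μs.
Propagation delays (d/s per hop): 4000, 1776.67, 6533.33, 1.05652 μs; sum = 12311.1 μs.
End-to-end = 19500 μs.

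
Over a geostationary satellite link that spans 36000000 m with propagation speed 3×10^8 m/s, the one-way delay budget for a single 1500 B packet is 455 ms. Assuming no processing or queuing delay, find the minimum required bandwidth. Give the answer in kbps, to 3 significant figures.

35.8 kbps

L = 12000 bits.
Propagation delay = 36000000 / 300000000 = 120 ms.
Transmission budget = 455 − 120 = 335 ms.
R ≥ L / t_tx = 12000 bits / 0.335 s = 35.8 kbps.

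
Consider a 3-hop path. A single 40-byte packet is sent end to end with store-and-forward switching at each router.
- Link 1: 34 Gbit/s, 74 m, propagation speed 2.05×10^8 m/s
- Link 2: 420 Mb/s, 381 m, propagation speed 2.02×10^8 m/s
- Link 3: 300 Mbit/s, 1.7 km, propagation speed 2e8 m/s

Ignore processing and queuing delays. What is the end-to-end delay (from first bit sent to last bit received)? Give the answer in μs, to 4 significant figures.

12.59 μs

L = 40 × 8 = 320 bits.
Transmission delays (L/R per hop): 0.00941176, 0.761905, 1.06667 μs; sum = 1.83798 μs.
Propagation delays (d/s per hop): 0.360976, 1.88614, 8.5 μs; sum = 10.7471 μs.
End-to-end = 12.59 μs.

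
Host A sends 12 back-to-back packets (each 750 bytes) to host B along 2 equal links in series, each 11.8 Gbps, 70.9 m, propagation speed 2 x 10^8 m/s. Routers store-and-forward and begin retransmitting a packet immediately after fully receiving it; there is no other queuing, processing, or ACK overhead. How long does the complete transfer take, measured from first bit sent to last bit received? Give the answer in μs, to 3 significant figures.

7.32 μs

Per-hop transmission t_tx = L/R = 6000/11800000000 = 0.508475 μs.
Per-hop propagation t_prop = 70.9/200000000 = 0.3545 μs.
Pipeline fill: first packet needs 2·t_tx to clear all hops; remaining 11 packets each add one t_tx.
Total = (2+12-1)·t_tx + 2·t_prop = 13·0.508475 + 2·0.3545 = 7.32 μs.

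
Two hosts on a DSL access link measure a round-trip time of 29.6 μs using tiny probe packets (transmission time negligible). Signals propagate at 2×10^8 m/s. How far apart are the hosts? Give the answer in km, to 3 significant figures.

2.96 km

One-way propagation = RTT/2 = 14.8 μs.
d = s × t = 200000000 × 1.48e-05 = 2.96 km.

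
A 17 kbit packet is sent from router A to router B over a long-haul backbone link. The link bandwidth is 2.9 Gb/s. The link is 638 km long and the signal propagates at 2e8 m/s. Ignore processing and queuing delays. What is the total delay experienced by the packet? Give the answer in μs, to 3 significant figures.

3200 μs

L = 17000 bits.
Transmission delay = L/R = 17000 / 2900000000 = 5.86207 μs.
Propagation delay = d/s = 638000 m / 200000000 m/s = 3190 μs.
Total = 3200 μs.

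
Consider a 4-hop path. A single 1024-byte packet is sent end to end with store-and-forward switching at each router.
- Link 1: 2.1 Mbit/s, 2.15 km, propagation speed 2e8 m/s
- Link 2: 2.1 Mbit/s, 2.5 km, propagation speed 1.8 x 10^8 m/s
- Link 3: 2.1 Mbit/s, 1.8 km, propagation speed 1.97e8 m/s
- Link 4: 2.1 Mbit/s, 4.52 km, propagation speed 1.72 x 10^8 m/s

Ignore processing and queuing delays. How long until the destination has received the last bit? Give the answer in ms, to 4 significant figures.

L = 1024 × 8 = 8192 bits.
Transmission delay per hop = L/R = 8192/2100000 = 3.90095 ms; 4 hops → 15.6038 ms.
Propagation delays (d/s per hop): 0.01075, 0.0138889, 0.00913706, 0.0262791 ms; sum = 0.060055 ms.
End-to-end = 15.66 ms.

15.66 ms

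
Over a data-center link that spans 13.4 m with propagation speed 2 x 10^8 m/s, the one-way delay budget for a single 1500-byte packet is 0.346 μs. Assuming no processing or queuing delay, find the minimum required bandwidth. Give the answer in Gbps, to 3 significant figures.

L = 12000 bits.
Propagation delay = 13.4 / 200000000 = 0.067 μs.
Transmission budget = 0.346 − 0.067 = 0.279 μs.
R ≥ L / t_tx = 12000 bits / 2.79e-07 s = 43.0 Gbps.

43.0 Gbps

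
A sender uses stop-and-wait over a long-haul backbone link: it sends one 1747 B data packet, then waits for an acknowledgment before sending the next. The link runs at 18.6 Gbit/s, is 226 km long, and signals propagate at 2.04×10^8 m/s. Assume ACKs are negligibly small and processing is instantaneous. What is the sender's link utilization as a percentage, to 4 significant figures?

t_tx = L/R = 13976/18600000000 = 7.51398e-07 s.
t_prop = 226000/204000000 = 0.00110784 s; RTT = 0.00221569 s.
Cycle = t_tx + RTT = 0.00221644 s.
Utilization = t_tx / cycle = 7.51398e-07/0.00221644 = 0.03390 %.

0.03390 %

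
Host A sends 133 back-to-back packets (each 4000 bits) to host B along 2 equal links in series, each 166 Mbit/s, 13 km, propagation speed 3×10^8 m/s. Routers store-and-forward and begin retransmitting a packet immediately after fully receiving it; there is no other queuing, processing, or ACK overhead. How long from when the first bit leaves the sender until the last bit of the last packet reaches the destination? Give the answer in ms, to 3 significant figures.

3.32 ms

Per-hop transmission t_tx = L/R = 4000/166000000 = 0.0240964 ms.
Per-hop propagation t_prop = 13000/300000000 = 0.0433333 ms.
Pipeline fill: first packet needs 2·t_tx to clear all hops; remaining 132 packets each add one t_tx.
Total = (2+133-1)·t_tx + 2·t_prop = 134·0.0240964 + 2·0.0433333 = 3.32 ms.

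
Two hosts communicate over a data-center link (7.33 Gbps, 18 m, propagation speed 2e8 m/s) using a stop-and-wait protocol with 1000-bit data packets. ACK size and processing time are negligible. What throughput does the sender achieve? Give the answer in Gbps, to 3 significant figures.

t_tx = L/R = 1000/7330000000 = 1.36426e-07 s.
t_prop = 18/200000000 = 9e-08 s; RTT = 1.8e-07 s.
Cycle = t_tx + RTT = 3.16426e-07 s.
Throughput = L / cycle = 1000 / 3.16426e-07 = 3.16 Gbps.

3.16 Gbps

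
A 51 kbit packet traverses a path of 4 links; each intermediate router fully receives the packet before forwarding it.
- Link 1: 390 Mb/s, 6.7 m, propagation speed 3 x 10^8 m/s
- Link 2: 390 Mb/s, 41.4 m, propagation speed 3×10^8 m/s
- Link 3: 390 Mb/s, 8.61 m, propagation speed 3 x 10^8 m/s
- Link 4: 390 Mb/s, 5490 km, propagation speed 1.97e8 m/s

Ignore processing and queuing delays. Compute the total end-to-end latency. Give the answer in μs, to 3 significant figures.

28400 μs

L = 51000 bits.
Transmission delay per hop = L/R = 51000/390000000 = 130.769 μs; 4 hops → 523.077 μs.
Propagation delays (d/s per hop): 0.0223333, 0.138, 0.0287, 27868 μs; sum = 27868.2 μs.
End-to-end = 28400 μs.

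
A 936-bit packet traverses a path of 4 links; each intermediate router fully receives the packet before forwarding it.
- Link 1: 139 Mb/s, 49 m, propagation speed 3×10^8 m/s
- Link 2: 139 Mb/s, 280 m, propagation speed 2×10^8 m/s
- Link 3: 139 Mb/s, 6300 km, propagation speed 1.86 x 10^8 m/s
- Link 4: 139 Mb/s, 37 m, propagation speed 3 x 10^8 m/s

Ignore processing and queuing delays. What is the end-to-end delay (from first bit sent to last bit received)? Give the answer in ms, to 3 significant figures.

33.9 ms

Transmission delay per hop = L/R = 936/139000000 = 0.00673381 ms; 4 hops → 0.0269353 ms.
Propagation delays (d/s per hop): 0.000163333, 0.0014, 33.871, 0.000123333 ms; sum = 33.8727 ms.
End-to-end = 33.9 ms.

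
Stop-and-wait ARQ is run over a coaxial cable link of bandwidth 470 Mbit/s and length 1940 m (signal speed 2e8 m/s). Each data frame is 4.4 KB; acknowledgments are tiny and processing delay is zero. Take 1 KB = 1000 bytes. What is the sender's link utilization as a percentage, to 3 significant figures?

79.4 %

t_tx = L/R = 35200/470000000 = 7.48936e-05 s.
t_prop = 1940/200000000 = 9.7e-06 s; RTT = 1.94e-05 s.
Cycle = t_tx + RTT = 9.42936e-05 s.
Utilization = t_tx / cycle = 7.48936e-05/9.42936e-05 = 79.4 %.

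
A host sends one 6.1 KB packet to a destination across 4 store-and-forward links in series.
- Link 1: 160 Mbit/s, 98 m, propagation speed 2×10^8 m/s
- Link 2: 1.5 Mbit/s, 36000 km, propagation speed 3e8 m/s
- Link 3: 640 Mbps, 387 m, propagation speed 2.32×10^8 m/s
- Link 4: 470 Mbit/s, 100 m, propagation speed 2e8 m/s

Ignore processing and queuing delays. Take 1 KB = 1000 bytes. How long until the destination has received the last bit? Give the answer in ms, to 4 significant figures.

153.0 ms

L = 48800 bits.
Transmission delays (L/R per hop): 0.305, 32.5333, 0.07625, 0.10383 ms; sum = 33.0184 ms.
Propagation delays (d/s per hop): 0.00049, 120, 0.0016681, 0.0005 ms; sum = 120.003 ms.
End-to-end = 153.0 ms.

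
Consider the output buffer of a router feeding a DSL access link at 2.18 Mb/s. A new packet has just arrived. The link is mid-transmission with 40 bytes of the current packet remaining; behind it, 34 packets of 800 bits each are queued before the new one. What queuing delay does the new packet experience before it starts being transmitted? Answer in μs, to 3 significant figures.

12600 μs

Each queued packet: L/R = 800/2180000 = 366.972 μs.
34 queued → 12477.1 μs.
Plus remaining 320 bits of current packet: 146.789 μs.
Queuing delay = 12600 μs.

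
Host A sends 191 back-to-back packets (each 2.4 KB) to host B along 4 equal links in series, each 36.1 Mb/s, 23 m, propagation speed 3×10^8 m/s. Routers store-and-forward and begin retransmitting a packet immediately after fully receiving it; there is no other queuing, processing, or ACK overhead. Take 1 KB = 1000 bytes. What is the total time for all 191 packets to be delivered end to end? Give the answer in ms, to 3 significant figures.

Per-hop transmission t_tx = L/R = 19200/36100000 = 0.531856 ms.
Per-hop propagation t_prop = 23/300000000 = 7.66667e-05 ms.
Pipeline fill: first packet needs 4·t_tx to clear all hops; remaining 190 packets each add one t_tx.
Total = (4+191-1)·t_tx + 4·t_prop = 194·0.531856 + 4·7.66667e-05 = 103 ms.

103 ms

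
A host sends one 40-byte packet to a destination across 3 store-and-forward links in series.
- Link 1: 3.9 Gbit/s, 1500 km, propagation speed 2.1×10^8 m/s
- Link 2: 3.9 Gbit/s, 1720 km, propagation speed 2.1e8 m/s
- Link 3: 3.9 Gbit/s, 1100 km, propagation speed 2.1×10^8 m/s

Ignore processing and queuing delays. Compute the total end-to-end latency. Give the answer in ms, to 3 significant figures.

20.6 ms

L = 40 × 8 = 320 bits.
Transmission delay per hop = L/R = 320/3900000000 = 8.20513e-05 ms; 3 hops → 0.000246154 ms.
Propagation delays (d/s per hop): 7.14286, 8.19048, 5.2381 ms; sum = 20.5714 ms.
End-to-end = 20.6 ms.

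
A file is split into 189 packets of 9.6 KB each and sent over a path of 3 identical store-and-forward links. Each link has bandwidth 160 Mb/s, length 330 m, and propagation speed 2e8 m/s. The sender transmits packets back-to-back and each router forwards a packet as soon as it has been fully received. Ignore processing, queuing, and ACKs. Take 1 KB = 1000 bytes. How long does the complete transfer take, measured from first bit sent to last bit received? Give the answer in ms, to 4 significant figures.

91.68 ms

Per-hop transmission t_tx = L/R = 76800/160000000 = 0.48 ms.
Per-hop propagation t_prop = 330/200000000 = 0.00165 ms.
Pipeline fill: first packet needs 3·t_tx to clear all hops; remaining 188 packets each add one t_tx.
Total = (3+189-1)·t_tx + 3·t_prop = 191·0.48 + 3·0.00165 = 91.68 ms.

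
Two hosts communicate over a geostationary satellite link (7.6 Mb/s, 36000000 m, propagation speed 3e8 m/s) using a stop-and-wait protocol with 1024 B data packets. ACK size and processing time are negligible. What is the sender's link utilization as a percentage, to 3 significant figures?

t_tx = L/R = 8192/7600000 = 0.00107789 s.
t_prop = 36000000/300000000 = 0.12 s; RTT = 0.24 s.
Cycle = t_tx + RTT = 0.241078 s.
Utilization = t_tx / cycle = 0.00107789/0.241078 = 0.447 %.

0.447 %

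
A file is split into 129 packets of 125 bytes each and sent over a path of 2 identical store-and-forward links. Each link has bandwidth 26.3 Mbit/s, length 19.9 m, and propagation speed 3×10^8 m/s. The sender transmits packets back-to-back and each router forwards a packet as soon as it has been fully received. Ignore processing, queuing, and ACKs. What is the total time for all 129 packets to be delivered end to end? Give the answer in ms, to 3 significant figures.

4.94 ms

Per-hop transmission t_tx = L/R = 1000/26300000 = 0.0380228 ms.
Per-hop propagation t_prop = 19.9/300000000 = 6.63333e-05 ms.
Pipeline fill: first packet needs 2·t_tx to clear all hops; remaining 128 packets each add one t_tx.
Total = (2+129-1)·t_tx + 2·t_prop = 130·0.0380228 + 2·6.63333e-05 = 4.94 ms.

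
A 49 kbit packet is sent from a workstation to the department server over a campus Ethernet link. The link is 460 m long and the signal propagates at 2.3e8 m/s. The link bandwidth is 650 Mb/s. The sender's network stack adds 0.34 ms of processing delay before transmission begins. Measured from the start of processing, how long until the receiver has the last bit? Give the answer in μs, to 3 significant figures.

417 μs

L = 49000 bits.
Transmission delay = L/R = 49000 / 650000000 = 75.3846 μs.
Propagation delay = d/s = 460 m / 2.3e+08 m/s = 2 μs.
Plus processing delay 0.34 ms = 340 μs.
Total = 417 μs.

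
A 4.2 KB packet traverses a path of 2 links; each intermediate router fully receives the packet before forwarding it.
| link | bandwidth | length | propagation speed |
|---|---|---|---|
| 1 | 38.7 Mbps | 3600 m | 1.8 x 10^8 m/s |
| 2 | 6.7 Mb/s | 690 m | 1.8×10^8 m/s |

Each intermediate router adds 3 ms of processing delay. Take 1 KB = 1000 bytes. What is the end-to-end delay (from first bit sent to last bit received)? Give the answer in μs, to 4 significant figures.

8907 μs

L = 33600 bits.
Transmission delays (L/R per hop): 868.217, 5014.93 μs; sum = 5883.14 μs.
Propagation delays (d/s per hop): 20, 3.83333 μs; sum = 23.8333 μs.
Processing at 1 router(s): 1 × 3 ms = 3000 μs.
End-to-end = 8907 μs.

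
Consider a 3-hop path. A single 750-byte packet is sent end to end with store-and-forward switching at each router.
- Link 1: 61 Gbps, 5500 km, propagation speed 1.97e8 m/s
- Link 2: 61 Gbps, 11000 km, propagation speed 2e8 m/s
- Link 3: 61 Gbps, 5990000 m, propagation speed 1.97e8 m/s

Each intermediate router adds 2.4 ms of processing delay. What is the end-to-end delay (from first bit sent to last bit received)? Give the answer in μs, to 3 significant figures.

118000 μs

L = 750 × 8 = 6000 bits.
Transmission delay per hop = L/R = 6000/61000000000 = 0.0983607 μs; 3 hops → 0.295082 μs.
Propagation delays (d/s per hop): 27918.8, 55000, 30406.1 μs; sum = 113325 μs.
Processing at 2 router(s): 2 × 2.4 ms = 4800 μs.
End-to-end = 118000 μs.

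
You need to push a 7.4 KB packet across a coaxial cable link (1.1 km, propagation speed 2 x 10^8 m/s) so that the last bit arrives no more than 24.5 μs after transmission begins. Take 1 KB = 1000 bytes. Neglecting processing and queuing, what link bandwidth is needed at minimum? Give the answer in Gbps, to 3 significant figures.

3.12 Gbps

L = 59200 bits.
Propagation delay = 1100 / 200000000 = 5.5 μs.
Transmission budget = 24.5 − 5.5 = 19 μs.
R ≥ L / t_tx = 59200 bits / 1.9e-05 s = 3.12 Gbps.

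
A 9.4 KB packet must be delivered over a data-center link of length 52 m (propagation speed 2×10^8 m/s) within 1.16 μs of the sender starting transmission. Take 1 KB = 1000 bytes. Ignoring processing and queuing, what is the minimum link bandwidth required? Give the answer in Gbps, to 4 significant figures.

L = 75200 bits.
Propagation delay = 52 / 200000000 = 0.26 μs.
Transmission budget = 1.16 − 0.26 = 0.9 μs.
R ≥ L / t_tx = 75200 bits / 9e-07 s = 83.56 Gbps.

83.56 Gbps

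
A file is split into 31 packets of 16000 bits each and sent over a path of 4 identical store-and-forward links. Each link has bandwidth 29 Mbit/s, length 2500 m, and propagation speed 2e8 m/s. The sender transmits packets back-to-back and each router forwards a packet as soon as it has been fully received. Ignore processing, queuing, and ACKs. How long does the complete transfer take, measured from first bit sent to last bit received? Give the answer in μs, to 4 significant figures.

18810 μs

Per-hop transmission t_tx = L/R = 16000/29000000 = 551.724 μs.
Per-hop propagation t_prop = 2500/200000000 = 12.5 μs.
Pipeline fill: first packet needs 4·t_tx to clear all hops; remaining 30 packets each add one t_tx.
Total = (4+31-1)·t_tx + 4·t_prop = 34·551.724 + 4·12.5 = 18810 μs.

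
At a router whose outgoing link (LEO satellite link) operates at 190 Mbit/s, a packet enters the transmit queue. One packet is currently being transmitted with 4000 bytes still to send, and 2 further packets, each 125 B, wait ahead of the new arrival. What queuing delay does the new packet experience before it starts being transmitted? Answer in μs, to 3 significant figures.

Each queued packet: L/R = 1000/190000000 = 5.26316 μs.
2 queued → 10.5263 μs.
Plus remaining 32000 bits of current packet: 168.421 μs.
Queuing delay = 179 μs.

179 μs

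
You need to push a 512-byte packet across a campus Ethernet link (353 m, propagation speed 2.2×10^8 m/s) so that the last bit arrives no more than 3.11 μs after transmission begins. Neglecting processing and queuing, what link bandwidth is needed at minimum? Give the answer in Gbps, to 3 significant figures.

L = 4096 bits.
Propagation delay = 353 / 2.2e+08 = 1.60455 μs.
Transmission budget = 3.11 − 1.60455 = 1.50545 μs.
R ≥ L / t_tx = 4096 bits / 1.50545e-06 s = 2.72 Gbps.

2.72 Gbps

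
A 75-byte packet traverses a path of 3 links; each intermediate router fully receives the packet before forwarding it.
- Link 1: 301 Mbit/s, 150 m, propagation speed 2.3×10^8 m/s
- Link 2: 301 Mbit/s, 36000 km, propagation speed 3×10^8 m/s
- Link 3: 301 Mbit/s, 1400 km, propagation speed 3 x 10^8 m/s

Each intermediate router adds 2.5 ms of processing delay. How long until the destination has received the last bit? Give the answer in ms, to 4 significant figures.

L = 75 × 8 = 600 bits.
Transmission delay per hop = L/R = 600/301000000 = 0.00199336 ms; 3 hops → 0.00598007 ms.
Propagation delays (d/s per hop): 0.000652174, 120, 4.66667 ms; sum = 124.667 ms.
Processing at 2 router(s): 2 × 2.5 ms = 5 ms.
End-to-end = 129.7 ms.

129.7 ms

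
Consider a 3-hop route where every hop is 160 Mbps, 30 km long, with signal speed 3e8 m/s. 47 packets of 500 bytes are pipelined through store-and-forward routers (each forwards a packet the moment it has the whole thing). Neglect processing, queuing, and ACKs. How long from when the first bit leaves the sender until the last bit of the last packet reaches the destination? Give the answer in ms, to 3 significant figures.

Per-hop transmission t_tx = L/R = 4000/160000000 = 0.025 ms.
Per-hop propagation t_prop = 30000/300000000 = 0.1 ms.
Pipeline fill: first packet needs 3·t_tx to clear all hops; remaining 46 packets each add one t_tx.
Total = (3+47-1)·t_tx + 3·t_prop = 49·0.025 + 3·0.1 = 1.53 ms.

1.53 ms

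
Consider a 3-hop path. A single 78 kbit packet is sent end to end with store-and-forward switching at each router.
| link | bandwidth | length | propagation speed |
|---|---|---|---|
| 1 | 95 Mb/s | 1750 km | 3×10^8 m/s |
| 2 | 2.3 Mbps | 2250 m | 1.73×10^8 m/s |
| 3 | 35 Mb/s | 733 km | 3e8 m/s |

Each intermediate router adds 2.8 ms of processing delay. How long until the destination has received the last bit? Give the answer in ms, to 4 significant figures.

50.85 ms

L = 78000 bits.
Transmission delays (L/R per hop): 0.821053, 33.913, 2.22857 ms; sum = 36.9627 ms.
Propagation delays (d/s per hop): 5.83333, 0.0130058, 2.44333 ms; sum = 8.28967 ms.
Processing at 2 router(s): 2 × 2.8 ms = 5.6 ms.
End-to-end = 50.85 ms.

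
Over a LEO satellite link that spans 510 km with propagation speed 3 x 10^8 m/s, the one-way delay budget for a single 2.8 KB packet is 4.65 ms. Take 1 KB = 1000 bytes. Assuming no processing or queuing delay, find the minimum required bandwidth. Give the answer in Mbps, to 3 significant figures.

7.59 Mbps

L = 22400 bits.
Propagation delay = 510000 / 300000000 = 1.7 ms.
Transmission budget = 4.65 − 1.7 = 2.95 ms.
R ≥ L / t_tx = 22400 bits / 0.00295 s = 7.59 Mbps.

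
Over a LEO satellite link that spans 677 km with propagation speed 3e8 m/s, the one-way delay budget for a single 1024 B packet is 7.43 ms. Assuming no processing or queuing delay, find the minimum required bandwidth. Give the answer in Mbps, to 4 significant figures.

1.584 Mbps

L = 8192 bits.
Propagation delay = 677000 / 300000000 = 2.25667 ms.
Transmission budget = 7.43 − 2.25667 = 5.17333 ms.
R ≥ L / t_tx = 8192 bits / 0.00517333 s = 1.584 Mbps.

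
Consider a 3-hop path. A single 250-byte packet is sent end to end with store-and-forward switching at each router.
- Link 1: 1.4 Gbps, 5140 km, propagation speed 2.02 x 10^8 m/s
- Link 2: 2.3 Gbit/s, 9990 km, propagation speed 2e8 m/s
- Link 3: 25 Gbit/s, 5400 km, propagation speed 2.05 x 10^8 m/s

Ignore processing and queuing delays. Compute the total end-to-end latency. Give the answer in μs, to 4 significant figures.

101700 μs

L = 250 × 8 = 2000 bits.
Transmission delays (L/R per hop): 1.42857, 0.869565, 0.08 μs; sum = 2.37814 μs.
Propagation delays (d/s per hop): 25445.5, 49950, 26341.5 μs; sum = 101737 μs.
End-to-end = 101700 μs.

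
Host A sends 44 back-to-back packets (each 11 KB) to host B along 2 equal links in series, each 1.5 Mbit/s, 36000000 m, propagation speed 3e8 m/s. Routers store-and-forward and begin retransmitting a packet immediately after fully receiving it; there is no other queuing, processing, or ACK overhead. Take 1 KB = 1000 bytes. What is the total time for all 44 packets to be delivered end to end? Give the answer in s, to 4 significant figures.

Per-hop transmission t_tx = L/R = 88000/1500000 = 0.0586667 s.
Per-hop propagation t_prop = 36000000/300000000 = 0.12 s.
Pipeline fill: first packet needs 2·t_tx to clear all hops; remaining 43 packets each add one t_tx.
Total = (2+44-1)·t_tx + 2·t_prop = 45·0.0586667 + 2·0.12 = 2.880 s.

2.880 s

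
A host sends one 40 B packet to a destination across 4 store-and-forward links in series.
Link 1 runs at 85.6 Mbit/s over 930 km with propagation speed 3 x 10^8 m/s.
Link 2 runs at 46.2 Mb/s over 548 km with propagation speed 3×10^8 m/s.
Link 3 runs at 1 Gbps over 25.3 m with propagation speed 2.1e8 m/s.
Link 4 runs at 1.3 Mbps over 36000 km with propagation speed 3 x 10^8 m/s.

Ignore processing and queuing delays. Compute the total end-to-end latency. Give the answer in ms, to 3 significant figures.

125 ms

L = 40 × 8 = 320 bits.
Transmission delays (L/R per hop): 0.00373832, 0.00692641, 0.00032, 0.246154 ms; sum = 0.257139 ms.
Propagation delays (d/s per hop): 3.1, 1.82667, 0.000120476, 120 ms; sum = 124.927 ms.
End-to-end = 125 ms.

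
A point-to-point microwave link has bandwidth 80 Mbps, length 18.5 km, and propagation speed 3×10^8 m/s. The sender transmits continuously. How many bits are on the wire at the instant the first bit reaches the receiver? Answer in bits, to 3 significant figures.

4930 bits

Propagation delay = 18500 / 300000000 = 6.16667e-05 s.
BDP = R × t_prop = 80000000 × 6.16667e-05 = 4933.33 bits.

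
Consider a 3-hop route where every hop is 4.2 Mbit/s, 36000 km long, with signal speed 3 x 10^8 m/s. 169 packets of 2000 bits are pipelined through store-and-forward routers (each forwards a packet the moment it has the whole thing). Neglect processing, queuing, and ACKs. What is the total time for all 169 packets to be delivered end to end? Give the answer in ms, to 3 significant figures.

441 ms

Per-hop transmission t_tx = L/R = 2000/4200000 = 0.47619 ms.
Per-hop propagation t_prop = 36000000/300000000 = 120 ms.
Pipeline fill: first packet needs 3·t_tx to clear all hops; remaining 168 packets each add one t_tx.
Total = (3+169-1)·t_tx + 3·t_prop = 171·0.47619 + 3·120 = 441 ms.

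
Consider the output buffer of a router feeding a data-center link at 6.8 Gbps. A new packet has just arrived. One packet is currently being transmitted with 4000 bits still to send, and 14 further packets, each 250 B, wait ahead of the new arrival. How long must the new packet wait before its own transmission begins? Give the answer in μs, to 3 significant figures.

Each queued packet: L/R = 2000/6800000000 = 0.294118 μs.
14 queued → 4.11765 μs.
Plus remaining 4000 bits of current packet: 0.588235 μs.
Queuing delay = 4.71 μs.

4.71 μs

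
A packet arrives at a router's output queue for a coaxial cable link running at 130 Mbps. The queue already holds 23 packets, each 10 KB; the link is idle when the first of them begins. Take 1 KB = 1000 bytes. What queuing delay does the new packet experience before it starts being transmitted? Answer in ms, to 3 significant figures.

Each queued packet: L/R = 80000/130000000 = 0.615385 ms.
23 queued → 14.1538 ms.
Queuing delay = 14.2 ms.

14.2 ms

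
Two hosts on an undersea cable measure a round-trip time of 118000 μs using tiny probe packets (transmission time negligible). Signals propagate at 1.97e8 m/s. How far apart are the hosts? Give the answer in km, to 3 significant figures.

One-way propagation = RTT/2 = 59000 μs.
d = s × t = 197000000 × 0.059 = 11600 km.

11600 km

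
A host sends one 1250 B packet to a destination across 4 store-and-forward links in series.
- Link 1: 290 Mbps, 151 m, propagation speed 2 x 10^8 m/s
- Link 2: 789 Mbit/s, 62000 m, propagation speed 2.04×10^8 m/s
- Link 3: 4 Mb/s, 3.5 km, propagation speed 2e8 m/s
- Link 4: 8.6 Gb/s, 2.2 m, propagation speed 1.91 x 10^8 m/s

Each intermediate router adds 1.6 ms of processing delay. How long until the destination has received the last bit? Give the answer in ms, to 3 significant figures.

L = 1250 × 8 = 10000 bits.
Transmission delays (L/R per hop): 0.0344828, 0.0126743, 2.5, 0.00116279 ms; sum = 2.54832 ms.
Propagation delays (d/s per hop): 0.000755, 0.303922, 0.0175, 1.15183e-05 ms; sum = 0.322188 ms.
Processing at 3 router(s): 3 × 1.6 ms = 4.8 ms.
End-to-end = 7.67 ms.

7.67 ms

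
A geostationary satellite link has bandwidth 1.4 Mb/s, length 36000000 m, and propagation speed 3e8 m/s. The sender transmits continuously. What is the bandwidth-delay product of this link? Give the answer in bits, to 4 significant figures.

Propagation delay = 36000000 / 300000000 = 0.12 s.
BDP = R × t_prop = 1400000 × 0.12 = 168000 bits.

168000 bits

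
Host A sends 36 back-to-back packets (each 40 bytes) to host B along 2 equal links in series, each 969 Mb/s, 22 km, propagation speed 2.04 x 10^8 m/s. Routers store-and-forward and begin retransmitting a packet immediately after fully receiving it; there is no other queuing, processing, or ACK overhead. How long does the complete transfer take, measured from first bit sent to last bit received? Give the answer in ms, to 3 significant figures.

Per-hop transmission t_tx = L/R = 320/969000000 = 0.000330237 ms.
Per-hop propagation t_prop = 22000/204000000 = 0.107843 ms.
Pipeline fill: first packet needs 2·t_tx to clear all hops; remaining 35 packets each add one t_tx.
Total = (2+36-1)·t_tx + 2·t_prop = 37·0.000330237 + 2·0.107843 = 0.228 ms.

0.228 ms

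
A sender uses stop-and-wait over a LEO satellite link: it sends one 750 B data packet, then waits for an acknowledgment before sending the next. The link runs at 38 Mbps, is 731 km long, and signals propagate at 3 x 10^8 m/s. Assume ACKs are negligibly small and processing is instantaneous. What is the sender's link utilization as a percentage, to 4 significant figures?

3.138 %

t_tx = L/R = 6000/38000000 = 0.000157895 s.
t_prop = 731000/300000000 = 0.00243667 s; RTT = 0.00487333 s.
Cycle = t_tx + RTT = 0.00503123 s.
Utilization = t_tx / cycle = 0.000157895/0.00503123 = 3.138 %.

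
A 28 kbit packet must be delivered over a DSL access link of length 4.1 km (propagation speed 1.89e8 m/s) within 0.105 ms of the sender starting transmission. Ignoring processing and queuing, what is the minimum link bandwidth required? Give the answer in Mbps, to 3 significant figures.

Propagation delay = 4100 / 189000000 = 0.0216931 ms.
Transmission budget = 0.105 − 0.0216931 = 0.0833069 ms.
R ≥ L / t_tx = 28000 bits / 8.33069e-05 s = 336 Mbps.

336 Mbps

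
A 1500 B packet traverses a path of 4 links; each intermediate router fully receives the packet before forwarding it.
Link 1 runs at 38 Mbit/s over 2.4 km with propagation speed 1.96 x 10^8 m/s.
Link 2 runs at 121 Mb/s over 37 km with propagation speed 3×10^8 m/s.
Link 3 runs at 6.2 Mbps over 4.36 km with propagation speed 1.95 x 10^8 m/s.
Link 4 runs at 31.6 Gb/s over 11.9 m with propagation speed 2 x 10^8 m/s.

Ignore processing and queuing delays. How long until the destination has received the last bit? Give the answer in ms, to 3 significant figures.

L = 1500 × 8 = 12000 bits.
Transmission delays (L/R per hop): 0.315789, 0.0991736, 1.93548, 0.000379747 ms; sum = 2.35083 ms.
Propagation delays (d/s per hop): 0.0122449, 0.123333, 0.022359, 5.95e-05 ms; sum = 0.157997 ms.
End-to-end = 2.51 ms.

2.51 ms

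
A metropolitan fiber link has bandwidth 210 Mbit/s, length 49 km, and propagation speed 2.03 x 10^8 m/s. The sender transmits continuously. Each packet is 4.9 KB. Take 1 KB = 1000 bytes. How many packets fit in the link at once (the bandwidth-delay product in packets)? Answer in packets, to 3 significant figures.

1.29 packets

Propagation delay = 49000 / 2.03e+08 = 0.000241379 s.
BDP = R × t_prop = 210000000 × 0.000241379 = 50689.7 bits.
In packets of 39200 bits: 1.29 packets.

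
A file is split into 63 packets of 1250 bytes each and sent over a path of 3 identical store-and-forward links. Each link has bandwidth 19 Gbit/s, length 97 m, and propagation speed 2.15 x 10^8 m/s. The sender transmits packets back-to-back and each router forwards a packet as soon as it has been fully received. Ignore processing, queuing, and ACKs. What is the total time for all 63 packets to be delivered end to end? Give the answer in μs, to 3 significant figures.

Per-hop transmission t_tx = L/R = 10000/19000000000 = 0.526316 μs.
Per-hop propagation t_prop = 97/215000000 = 0.451163 μs.
Pipeline fill: first packet needs 3·t_tx to clear all hops; remaining 62 packets each add one t_tx.
Total = (3+63-1)·t_tx + 3·t_prop = 65·0.526316 + 3·0.451163 = 35.6 μs.

35.6 μs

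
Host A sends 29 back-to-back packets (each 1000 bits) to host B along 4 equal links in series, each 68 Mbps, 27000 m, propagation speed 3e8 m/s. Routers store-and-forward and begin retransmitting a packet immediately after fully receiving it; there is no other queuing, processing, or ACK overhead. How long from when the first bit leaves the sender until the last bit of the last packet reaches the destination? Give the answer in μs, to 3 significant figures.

831 μs

Per-hop transmission t_tx = L/R = 1000/68000000 = 14.7059 μs.
Per-hop propagation t_prop = 27000/300000000 = 90 μs.
Pipeline fill: first packet needs 4·t_tx to clear all hops; remaining 28 packets each add one t_tx.
Total = (4+29-1)·t_tx + 4·t_prop = 32·14.7059 + 4·90 = 831 μs.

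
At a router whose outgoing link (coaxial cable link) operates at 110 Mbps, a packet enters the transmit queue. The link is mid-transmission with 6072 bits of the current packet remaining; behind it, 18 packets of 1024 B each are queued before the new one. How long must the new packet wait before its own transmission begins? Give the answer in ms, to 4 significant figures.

1.396 ms

Each queued packet: L/R = 8192/110000000 = 0.0744727 ms.
18 queued → 1.34051 ms.
Plus remaining 6072 bits of current packet: 0.0552 ms.
Queuing delay = 1.396 ms.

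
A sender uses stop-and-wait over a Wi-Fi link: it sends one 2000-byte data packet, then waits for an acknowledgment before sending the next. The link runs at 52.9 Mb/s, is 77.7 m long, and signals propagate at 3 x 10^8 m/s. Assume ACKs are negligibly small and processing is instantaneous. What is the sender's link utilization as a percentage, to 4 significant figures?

t_tx = L/R = 16000/52900000 = 0.000302457 s.
t_prop = 77.7/300000000 = 2.59e-07 s; RTT = 5.18e-07 s.
Cycle = t_tx + RTT = 0.000302975 s.
Utilization = t_tx / cycle = 0.000302457/0.000302975 = 99.83 %.

99.83 %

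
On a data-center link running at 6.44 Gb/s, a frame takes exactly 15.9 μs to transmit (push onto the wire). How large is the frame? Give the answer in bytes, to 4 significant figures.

L = R × t_tx = 6440000000 b/s × 1.59e-05 s = 102396 bits.
In bytes: 102396 / 8 = 12800 bytes.

12800 bytes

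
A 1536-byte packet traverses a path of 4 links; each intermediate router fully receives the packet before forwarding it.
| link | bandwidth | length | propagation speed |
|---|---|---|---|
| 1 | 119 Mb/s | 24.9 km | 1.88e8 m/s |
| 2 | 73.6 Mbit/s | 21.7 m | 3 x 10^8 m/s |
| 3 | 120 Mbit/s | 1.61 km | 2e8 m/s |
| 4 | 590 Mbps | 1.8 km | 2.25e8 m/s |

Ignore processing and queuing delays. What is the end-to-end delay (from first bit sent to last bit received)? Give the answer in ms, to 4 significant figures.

L = 1536 × 8 = 12288 bits.
Transmission delays (L/R per hop): 0.103261, 0.166957, 0.1024, 0.0208271 ms; sum = 0.393444 ms.
Propagation delays (d/s per hop): 0.132447, 7.23333e-05, 0.00805, 0.008 ms; sum = 0.148569 ms.
End-to-end = 0.5420 ms.

0.5420 ms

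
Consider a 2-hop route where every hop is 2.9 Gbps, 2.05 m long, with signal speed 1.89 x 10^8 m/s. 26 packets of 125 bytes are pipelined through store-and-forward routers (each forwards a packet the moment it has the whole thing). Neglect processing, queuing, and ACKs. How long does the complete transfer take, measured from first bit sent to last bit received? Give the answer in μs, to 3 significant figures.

Per-hop transmission t_tx = L/R = 1000/2900000000 = 0.344828 μs.
Per-hop propagation t_prop = 2.05/189000000 = 0.0108466 μs.
Pipeline fill: first packet needs 2·t_tx to clear all hops; remaining 25 packets each add one t_tx.
Total = (2+26-1)·t_tx + 2·t_prop = 27·0.344828 + 2·0.0108466 = 9.33 μs.

9.33 μs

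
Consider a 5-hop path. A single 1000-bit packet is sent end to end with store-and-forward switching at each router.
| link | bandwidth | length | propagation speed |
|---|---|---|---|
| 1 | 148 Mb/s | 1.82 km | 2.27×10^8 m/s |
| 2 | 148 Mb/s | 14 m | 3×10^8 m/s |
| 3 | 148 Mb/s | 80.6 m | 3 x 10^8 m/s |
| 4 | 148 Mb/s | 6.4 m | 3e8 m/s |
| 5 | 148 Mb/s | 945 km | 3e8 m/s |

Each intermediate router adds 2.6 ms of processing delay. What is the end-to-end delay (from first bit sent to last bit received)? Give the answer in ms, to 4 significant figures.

13.59 ms

Transmission delay per hop = L/R = 1000/148000000 = 0.00675676 ms; 5 hops → 0.0337838 ms.
Propagation delays (d/s per hop): 0.00801762, 4.66667e-05, 0.000268667, 2.13333e-05, 3.15 ms; sum = 3.15835 ms.
Processing at 4 router(s): 4 × 2.6 ms = 10.4 ms.
End-to-end = 13.59 ms.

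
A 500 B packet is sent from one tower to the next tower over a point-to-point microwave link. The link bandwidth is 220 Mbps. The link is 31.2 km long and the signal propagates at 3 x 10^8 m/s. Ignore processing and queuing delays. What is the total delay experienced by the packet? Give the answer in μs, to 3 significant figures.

L = 500 × 8 = 4000 bits.
Transmission delay = L/R = 4000 / 220000000 = 18.1818 μs.
Propagation delay = d/s = 31200 m / 300000000 m/s = 104 μs.
Total = 122 μs.

122 μs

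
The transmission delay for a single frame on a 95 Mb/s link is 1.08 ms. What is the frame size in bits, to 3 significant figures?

L = R × t_tx = 95000000 b/s × 0.00108 s = 102600 bits.

103000 bits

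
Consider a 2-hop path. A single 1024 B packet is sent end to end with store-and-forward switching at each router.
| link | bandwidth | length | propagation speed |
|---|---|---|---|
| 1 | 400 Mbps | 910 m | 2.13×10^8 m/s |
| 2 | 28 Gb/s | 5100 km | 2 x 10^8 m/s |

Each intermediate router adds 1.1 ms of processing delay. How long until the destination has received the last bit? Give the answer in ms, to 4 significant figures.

26.63 ms

L = 1024 × 8 = 8192 bits.
Transmission delays (L/R per hop): 0.02048, 0.000292571 ms; sum = 0.0207726 ms.
Propagation delays (d/s per hop): 0.0042723, 25.5 ms; sum = 25.5043 ms.
Processing at 1 router(s): 1 × 1.1 ms = 1.1 ms.
End-to-end = 26.63 ms.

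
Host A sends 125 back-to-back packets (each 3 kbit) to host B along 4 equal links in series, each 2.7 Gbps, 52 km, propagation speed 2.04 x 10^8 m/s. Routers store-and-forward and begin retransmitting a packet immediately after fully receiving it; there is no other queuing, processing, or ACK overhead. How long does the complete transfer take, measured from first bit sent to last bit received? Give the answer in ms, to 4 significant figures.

1.162 ms

Per-hop transmission t_tx = L/R = 3000/2700000000 = 0.00111111 ms.
Per-hop propagation t_prop = 52000/204000000 = 0.254902 ms.
Pipeline fill: first packet needs 4·t_tx to clear all hops; remaining 124 packets each add one t_tx.
Total = (4+125-1)·t_tx + 4·t_prop = 128·0.00111111 + 4·0.254902 = 1.162 ms.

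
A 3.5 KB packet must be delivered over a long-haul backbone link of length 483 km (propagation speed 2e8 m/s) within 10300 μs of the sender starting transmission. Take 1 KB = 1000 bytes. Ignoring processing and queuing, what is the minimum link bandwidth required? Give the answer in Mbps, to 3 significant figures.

L = 28000 bits.
Propagation delay = 483000 / 200000000 = 2415 μs.
Transmission budget = 10300 − 2415 = 7885 μs.
R ≥ L / t_tx = 28000 bits / 0.007885 s = 3.55 Mbps.

3.55 Mbps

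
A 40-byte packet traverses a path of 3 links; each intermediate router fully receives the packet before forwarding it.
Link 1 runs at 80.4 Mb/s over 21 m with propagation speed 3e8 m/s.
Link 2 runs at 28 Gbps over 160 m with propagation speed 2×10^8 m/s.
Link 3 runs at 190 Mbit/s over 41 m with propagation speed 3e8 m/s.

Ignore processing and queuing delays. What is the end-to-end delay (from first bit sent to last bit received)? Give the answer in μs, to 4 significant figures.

L = 40 × 8 = 320 bits.
Transmission delays (L/R per hop): 3.9801, 0.0114286, 1.68421 μs; sum = 5.67574 μs.
Propagation delays (d/s per hop): 0.07, 0.8, 0.136667 μs; sum = 1.00667 μs.
End-to-end = 6.682 μs.

6.682 μs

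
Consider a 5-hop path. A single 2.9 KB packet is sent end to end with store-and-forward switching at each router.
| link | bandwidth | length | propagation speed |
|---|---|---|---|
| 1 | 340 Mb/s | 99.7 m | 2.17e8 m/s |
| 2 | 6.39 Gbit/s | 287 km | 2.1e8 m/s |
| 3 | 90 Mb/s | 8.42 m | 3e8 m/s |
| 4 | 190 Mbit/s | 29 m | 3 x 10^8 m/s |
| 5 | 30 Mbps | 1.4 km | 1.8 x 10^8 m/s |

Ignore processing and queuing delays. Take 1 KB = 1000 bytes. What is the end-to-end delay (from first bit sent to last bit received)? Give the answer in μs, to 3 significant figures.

L = 23200 bits.
Transmission delays (L/R per hop): 68.2353, 3.63067, 257.778, 122.105, 773.333 μs; sum = 1225.08 μs.
Propagation delays (d/s per hop): 0.459447, 1366.67, 0.0280667, 0.0966667, 7.77778 μs; sum = 1375.03 μs.
End-to-end = 2600 μs.

2600 μs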